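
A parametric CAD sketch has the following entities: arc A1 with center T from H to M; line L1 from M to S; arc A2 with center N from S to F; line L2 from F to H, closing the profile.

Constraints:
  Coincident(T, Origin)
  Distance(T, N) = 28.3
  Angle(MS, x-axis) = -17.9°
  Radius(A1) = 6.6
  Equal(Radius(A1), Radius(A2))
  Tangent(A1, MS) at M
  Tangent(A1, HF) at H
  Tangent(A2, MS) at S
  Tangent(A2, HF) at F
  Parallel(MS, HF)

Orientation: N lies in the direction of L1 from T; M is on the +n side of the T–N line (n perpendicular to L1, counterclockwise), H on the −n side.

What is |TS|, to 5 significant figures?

29.059

Tangency of A1 to both parallel lines with radius 6.6 puts M and H at T ± 6.6·n: M = (2.0286, 6.2805), H = (-2.0286, -6.2805). Equal radii place S and F the same way about N: S = N + 6.6·n = (28.959, -2.4177), F = N − 6.6·n = (24.902, -14.979). Then |TS| = |S − T| = 29.059.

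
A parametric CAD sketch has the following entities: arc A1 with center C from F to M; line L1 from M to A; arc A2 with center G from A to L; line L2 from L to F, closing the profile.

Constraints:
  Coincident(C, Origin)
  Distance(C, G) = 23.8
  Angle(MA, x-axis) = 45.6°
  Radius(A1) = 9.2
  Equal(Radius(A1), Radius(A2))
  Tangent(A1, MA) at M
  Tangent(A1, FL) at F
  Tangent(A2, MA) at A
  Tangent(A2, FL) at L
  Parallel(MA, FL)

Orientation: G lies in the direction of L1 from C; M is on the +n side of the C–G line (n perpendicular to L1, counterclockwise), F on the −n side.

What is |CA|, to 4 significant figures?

25.52

Tangency of A1 to both parallel lines with radius 9.2 puts M and F at C ± 9.2·n: M = (-6.573, 6.437), F = (6.573, -6.437). Equal radii place A and L the same way about G: A = G + 9.2·n = (10.08, 23.44), L = G − 9.2·n = (23.23, 10.57). Then |CA| = |A − C| = 25.52.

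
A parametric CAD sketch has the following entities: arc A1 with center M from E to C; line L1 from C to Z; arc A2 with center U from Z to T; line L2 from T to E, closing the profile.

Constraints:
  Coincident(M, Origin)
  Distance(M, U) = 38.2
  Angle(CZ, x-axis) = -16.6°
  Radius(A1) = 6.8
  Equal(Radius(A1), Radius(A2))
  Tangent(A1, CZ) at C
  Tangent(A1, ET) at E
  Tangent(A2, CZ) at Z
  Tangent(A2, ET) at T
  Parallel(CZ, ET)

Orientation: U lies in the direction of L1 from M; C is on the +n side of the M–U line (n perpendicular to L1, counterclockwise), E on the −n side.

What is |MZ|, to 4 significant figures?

38.80

Tangency of A1 to both parallel lines with radius 6.8 puts C and E at M ± 6.8·n: C = (1.943, 6.517), E = (-1.943, -6.517). Equal radii place Z and T the same way about U: Z = U + 6.8·n = (38.55, -4.397), T = U − 6.8·n = (34.67, -17.43). Then |MZ| = |Z − M| = 38.80.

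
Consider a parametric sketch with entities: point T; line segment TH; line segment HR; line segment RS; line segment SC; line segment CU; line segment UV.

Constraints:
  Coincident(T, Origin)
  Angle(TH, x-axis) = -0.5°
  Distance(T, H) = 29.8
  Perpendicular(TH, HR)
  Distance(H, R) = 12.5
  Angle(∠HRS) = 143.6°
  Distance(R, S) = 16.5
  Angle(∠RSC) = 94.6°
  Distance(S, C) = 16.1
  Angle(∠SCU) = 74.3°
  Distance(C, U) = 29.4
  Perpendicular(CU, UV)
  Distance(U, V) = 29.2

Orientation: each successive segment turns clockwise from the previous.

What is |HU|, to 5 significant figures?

3.1333

T is at the origin; TH runs at -0.5° with length 29.8, so H = (29.799, -0.26005). TH is perpendicular to HR, so HR runs at -90.500°; with |HR| = 12.5, R = (29.690, -12.760). ∠HRS = 143.6° gives RS at -126.90° from the x-axis; with |RS| = 16.5, S = (19.783, -25.954). ∠RSC = 94.6° gives SC at 147.70° from the x-axis; with |SC| = 16.1, C = (6.1741, -17.351). ∠SCU = 74.3° gives CU at 42.000° from the x-axis; with |CU| = 29.4, U = (28.023, 2.3211). Then |HU| = |U − H| = 3.1333.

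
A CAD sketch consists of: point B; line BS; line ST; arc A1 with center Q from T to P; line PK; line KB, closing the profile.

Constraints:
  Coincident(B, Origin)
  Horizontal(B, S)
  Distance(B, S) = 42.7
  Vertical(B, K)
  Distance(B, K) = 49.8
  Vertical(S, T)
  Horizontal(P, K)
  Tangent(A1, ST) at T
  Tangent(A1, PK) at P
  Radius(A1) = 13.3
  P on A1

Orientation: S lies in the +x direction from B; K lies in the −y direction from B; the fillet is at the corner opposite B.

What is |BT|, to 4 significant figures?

56.17

B is at the origin; BS is horizontal with |BS| = 42.7 and S on the +x side, so S = (42.70, 0.000). BK is vertical with |BK| = 49.8 and K on the −y side, so K = (0.000, -49.80). The virtual corner opposite B is at (42.70, -49.80). A1 meets ST tangentially, so QT is at right angles to ST and the tangent condition forces QP to be normal to PK, with radius 13.3, so the center Q sits 13.3 in from both sides at Q = (29.40, -36.50). That places the tangent points at T = (42.70, -36.50) on ST and P = (29.40, -49.80) on PK. Then |BT| = |T − B| = 56.17.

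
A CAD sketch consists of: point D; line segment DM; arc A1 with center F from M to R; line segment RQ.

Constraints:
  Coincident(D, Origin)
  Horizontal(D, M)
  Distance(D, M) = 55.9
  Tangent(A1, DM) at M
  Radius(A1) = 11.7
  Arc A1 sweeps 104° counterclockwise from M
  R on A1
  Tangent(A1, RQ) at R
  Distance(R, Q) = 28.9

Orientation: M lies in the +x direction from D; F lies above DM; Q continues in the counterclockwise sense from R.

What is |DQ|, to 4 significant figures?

73.78

On A1, M sits at bearing -90° from F; a 104° counterclockwise sweep puts R at bearing 14°, so R = F + 11.7·(cos 14°, sin 14°) = (67.25, 14.53). Tangency of A1 to RQ means the radius FR is perpendicular to RQ, so RQ runs along (−sin 14°, cos 14°); with |RQ| = 28.9, Q = (60.26, 42.57). Then |DQ| = |Q − D| = 73.78.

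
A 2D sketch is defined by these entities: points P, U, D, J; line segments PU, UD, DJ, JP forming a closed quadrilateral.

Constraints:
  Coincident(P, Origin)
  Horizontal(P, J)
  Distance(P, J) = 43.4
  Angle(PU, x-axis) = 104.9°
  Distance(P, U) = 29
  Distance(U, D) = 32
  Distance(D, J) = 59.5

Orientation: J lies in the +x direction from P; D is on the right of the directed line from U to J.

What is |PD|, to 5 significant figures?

16.277

P is at the origin; PJ is horizontal with |PJ| = 43.4 and J in +x, so J = (43.4, 0). PU runs at 104.9° with |PU| = 29.0, so U = (-7.4569, 28.025). D is determined by |UD| = 32.0 and |DJ| = 59.5 together: it lies at the intersection of circle(U, 32.0) and circle(J, 59.5). With |UJ| = 58.067, the foot of the radical line on UJ is 7.3670 from U and the perpendicular offset is √(32.0² − 7.3670²) = 31.140. Taking the right-of-UJ solution: D = (-16.034, -2.8042).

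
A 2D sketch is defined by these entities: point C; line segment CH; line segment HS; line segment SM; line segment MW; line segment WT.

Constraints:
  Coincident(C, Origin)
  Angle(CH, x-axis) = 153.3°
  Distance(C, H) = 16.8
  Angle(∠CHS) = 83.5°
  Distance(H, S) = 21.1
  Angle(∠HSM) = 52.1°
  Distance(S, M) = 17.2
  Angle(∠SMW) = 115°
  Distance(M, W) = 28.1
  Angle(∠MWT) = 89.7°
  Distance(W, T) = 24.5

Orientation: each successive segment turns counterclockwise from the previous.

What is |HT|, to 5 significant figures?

20.021

∠SMW = 115.0° gives MW at 82.700° from the x-axis; with |MW| = 28.1, W = (-2.3381, 20.848). ∠MWT = 89.7° gives WT at 173.00° from the x-axis; with |WT| = 24.5, T = (-26.656, 23.834). Then |HT| = |T − H| = 20.021.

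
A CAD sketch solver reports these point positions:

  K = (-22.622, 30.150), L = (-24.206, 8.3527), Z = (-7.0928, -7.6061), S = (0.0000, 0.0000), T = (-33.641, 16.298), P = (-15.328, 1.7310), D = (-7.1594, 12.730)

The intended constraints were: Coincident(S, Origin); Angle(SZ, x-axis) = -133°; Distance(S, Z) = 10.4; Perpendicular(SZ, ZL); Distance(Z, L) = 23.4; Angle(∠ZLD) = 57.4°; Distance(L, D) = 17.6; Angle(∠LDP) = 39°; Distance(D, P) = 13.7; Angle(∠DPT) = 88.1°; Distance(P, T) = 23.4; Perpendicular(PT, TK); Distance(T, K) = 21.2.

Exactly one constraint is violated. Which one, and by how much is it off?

Distance(T, K) = 21.2 — off by 3.50.

S = (0.00, 0.00) ✓; SZ at -133.0° ✓; |SZ| = 10.40 ✓; ∠(SZ, ZL) = 90.00° ✓; |ZL| = 23.40 ✓; ∠ZLD = 57.40° ✓; |LD| = 17.60 ✓; ∠LDP = 39.00° ✓; |DP| = 13.70 ✓; ∠DPT = 88.10° ✓; |PT| = 23.40 ✓; ∠(PT, TK) = 90.00° ✓; |TK| = 17.70 ✗.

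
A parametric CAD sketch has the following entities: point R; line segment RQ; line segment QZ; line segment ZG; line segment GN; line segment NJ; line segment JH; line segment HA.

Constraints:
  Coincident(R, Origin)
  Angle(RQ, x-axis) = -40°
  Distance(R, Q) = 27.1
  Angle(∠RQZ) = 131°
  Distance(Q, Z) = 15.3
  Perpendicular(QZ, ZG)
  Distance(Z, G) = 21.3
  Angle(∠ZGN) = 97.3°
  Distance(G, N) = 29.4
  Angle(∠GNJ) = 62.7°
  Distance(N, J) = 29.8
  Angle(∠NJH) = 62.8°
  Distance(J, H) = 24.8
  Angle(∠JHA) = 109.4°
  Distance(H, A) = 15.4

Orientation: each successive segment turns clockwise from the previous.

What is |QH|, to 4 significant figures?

20.14

∠GNJ = 62.7° gives NJ at -19.00° from the x-axis; with |NJ| = 29.8, J = (23.66, -13.70). ∠NJH = 62.8° gives JH at -136.2° from the x-axis; with |JH| = 24.8, H = (5.763, -30.86). Then |QH| = |H − Q| = 20.14.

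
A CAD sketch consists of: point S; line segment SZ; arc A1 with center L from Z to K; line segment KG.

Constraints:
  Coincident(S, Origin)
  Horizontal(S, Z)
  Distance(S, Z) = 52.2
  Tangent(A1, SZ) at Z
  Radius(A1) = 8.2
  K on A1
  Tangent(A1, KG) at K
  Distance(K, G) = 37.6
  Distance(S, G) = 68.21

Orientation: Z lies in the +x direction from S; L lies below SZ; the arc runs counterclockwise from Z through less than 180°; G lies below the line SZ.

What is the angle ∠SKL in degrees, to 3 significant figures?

159°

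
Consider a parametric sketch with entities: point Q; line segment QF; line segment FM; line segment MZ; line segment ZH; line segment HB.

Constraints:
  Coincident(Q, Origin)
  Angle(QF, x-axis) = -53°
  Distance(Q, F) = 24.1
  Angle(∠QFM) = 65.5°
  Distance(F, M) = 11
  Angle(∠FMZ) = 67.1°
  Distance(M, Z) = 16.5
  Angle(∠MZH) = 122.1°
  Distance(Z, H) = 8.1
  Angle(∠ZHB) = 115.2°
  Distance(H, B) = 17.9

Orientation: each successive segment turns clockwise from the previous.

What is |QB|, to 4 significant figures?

31.01

∠MZH = 122.1° gives ZH at 21.70° from the x-axis; with |ZH| = 8.1, H = (14.27, -2.404). ∠ZHB = 115.2° gives HB at -43.10° from the x-axis; with |HB| = 17.9, B = (27.34, -14.63). Then |QB| = |B − Q| = 31.01.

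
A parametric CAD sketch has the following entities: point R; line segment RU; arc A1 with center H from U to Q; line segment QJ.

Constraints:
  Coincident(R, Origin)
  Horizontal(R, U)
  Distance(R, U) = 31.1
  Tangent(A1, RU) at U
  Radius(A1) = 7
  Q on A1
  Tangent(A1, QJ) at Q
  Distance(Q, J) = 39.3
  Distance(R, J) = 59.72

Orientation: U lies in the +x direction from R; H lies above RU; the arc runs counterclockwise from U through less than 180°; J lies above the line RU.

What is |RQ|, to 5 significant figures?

38.753

Checks: |HQ| = 7.000 ✓; ∠(HQ, QJ) = 90.00° ✓; |QJ| = 39.30 ✓; |RJ| = 59.72 ✓.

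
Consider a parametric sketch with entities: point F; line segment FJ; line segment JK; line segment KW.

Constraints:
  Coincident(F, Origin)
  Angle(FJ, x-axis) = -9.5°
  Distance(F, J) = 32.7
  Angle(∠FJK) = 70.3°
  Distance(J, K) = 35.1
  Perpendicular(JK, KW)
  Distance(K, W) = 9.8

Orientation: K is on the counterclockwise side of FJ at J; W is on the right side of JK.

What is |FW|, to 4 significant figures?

47.19

∠FJK = 70.3°, so JK runs at -9.5° + (180° − 70.3°) = 100.2° from the x-axis; with |JK| = 35.1, K = J + 35.1·(cos 100.2°, sin 100.2°) = (26.04, 29.15). JK ⟂ KW; with |KW| = 9.8 on the right of JK, W = K + 9.8·(0.9842, 0.1771) = (35.68, 30.88). Then |FW| = |W − F| = 47.19.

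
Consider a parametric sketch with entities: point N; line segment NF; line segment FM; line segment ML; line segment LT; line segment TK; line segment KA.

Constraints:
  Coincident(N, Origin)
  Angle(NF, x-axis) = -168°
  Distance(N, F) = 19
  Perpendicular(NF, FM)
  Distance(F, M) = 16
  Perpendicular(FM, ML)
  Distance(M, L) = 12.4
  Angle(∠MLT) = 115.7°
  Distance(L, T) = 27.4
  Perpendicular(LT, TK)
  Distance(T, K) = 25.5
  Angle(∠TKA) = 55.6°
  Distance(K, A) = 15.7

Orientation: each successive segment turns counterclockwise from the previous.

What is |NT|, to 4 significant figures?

10.17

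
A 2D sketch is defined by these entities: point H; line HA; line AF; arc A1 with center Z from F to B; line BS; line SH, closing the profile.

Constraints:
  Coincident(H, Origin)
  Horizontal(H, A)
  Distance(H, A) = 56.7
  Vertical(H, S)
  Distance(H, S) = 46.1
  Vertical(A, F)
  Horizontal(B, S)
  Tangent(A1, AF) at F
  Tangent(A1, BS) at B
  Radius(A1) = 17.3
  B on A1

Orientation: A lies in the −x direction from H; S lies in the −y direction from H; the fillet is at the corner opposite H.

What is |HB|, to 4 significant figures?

60.64

H is at the origin; H and A share the same y with |HA| = 56.7 and A on the −x side, so A = (-56.70, 0.000). H and S share the same x with |HS| = 46.1 and S on the −y side, so S = (0.000, -46.10). The virtual corner opposite H is at (-56.70, -46.10). Since A1 is tangent to AF there, ZF ⟂ AF and tangency of A1 to BS means the radius ZB is perpendicular to BS, with radius 17.3, so the center Z sits 17.3 in from both sides at Z = (-39.40, -28.80). That places the tangent points at F = (-56.70, -28.80) on AF and B = (-39.40, -46.10) on BS. Then |HB| = |B − H| = 60.64.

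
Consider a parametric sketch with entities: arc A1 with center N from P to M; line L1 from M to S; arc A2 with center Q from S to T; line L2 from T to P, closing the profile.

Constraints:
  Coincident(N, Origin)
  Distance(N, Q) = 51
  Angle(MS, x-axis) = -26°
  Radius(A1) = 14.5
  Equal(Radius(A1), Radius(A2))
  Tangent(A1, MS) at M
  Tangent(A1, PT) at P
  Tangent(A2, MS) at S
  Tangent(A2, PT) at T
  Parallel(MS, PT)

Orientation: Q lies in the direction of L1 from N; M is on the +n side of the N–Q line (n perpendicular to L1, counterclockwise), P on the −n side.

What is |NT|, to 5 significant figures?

53.021

Tangency of A1 to both parallel lines with radius 14.5 puts M and P at N ± 14.5·n: M = (6.3564, 13.033), P = (-6.3564, -13.033). Equal radii place S and T the same way about Q: S = Q + 14.5·n = (52.195, -9.3244), T = Q − 14.5·n = (39.482, -35.389). Then |NT| = |T − N| = 53.021.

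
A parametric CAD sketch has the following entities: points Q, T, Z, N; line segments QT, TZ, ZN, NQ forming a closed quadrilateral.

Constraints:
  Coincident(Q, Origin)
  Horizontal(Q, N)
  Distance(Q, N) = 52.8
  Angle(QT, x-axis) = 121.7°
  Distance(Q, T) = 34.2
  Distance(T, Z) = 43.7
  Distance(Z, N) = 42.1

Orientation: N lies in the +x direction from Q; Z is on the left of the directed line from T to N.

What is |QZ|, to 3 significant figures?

41.1

Q is at the origin; Q and N share the same y with |QN| = 52.8 and N in +x, so N = (52.8, 0). QT runs at 121.7° with |QT| = 34.2, so T = (-18.0, 29.1). Z is determined by |TZ| = 43.7 and |ZN| = 42.1 together: it lies at the intersection of circle(T, 43.7) and circle(N, 42.1). With |TN| = 76.5, the foot of the radical line on TN is 39.2 from T and the perpendicular offset is √(43.7² − 39.2²) = 19.4. Taking the left-of-TN solution: Z = (25.6, 32.2).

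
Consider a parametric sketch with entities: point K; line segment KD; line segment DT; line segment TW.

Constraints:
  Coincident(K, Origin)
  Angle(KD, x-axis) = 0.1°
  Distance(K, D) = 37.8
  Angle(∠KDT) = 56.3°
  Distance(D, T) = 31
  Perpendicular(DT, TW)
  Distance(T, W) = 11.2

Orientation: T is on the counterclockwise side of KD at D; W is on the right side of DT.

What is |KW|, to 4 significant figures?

43.81

K is at the origin; KD runs at 0.1° with length 37.8, so D = 37.8·(cos 0.1°, sin 0.1°) = (37.80, 0.06597). ∠KDT = 56.3°, so DT runs at 0.1° + (180° − 56.3°) = 123.8° from the x-axis; with |DT| = 31.0, T = D + 31.0·(cos 123.8°, sin 123.8°) = (20.55, 25.83). DT ⟂ TW; with |TW| = 11.2 on the right of DT, W = T + 11.2·(0.8310, 0.5563) = (29.86, 32.06). Then |KW| = |W − K| = 43.81.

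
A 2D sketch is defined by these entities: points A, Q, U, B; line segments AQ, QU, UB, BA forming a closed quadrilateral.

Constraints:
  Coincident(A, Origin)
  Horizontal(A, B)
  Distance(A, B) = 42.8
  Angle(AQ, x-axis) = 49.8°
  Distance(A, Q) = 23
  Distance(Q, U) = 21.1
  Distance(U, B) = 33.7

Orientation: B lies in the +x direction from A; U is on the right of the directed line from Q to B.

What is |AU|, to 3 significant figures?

9.62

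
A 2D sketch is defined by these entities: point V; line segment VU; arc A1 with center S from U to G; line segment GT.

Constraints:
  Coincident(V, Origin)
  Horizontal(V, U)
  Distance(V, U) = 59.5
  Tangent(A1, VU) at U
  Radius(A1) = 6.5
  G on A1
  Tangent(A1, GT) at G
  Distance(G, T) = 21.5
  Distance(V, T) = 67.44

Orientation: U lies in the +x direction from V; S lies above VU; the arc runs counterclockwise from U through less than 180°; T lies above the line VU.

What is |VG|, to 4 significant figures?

66.31

Checks: ∠(SU, UV) = 90.00° ✓; |SG| = 6.500 ✓; ∠(SG, GT) = 90.00° ✓; |GT| = 21.50 ✓; |VT| = 67.44 ✓.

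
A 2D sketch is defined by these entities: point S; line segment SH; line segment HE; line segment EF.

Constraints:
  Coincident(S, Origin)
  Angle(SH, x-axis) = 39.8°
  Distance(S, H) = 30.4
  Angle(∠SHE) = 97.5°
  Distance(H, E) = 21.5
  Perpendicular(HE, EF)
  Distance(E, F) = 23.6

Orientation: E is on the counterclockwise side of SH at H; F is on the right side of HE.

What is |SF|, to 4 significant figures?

59.47

S is at the origin; SH runs at 39.8° with length 30.4, so H = 30.4·(cos 39.8°, sin 39.8°) = (23.36, 19.46). ∠SHE = 97.5°, so HE runs at 39.8° + (180° − 97.5°) = 122.3° from the x-axis; with |HE| = 21.5, E = H + 21.5·(cos 122.3°, sin 122.3°) = (11.87, 37.63). HE ⟂ EF; with |EF| = 23.6 on the right of HE, F = E + 23.6·(0.8453, 0.5344) = (31.82, 50.24). Then |SF| = |F − S| = 59.47.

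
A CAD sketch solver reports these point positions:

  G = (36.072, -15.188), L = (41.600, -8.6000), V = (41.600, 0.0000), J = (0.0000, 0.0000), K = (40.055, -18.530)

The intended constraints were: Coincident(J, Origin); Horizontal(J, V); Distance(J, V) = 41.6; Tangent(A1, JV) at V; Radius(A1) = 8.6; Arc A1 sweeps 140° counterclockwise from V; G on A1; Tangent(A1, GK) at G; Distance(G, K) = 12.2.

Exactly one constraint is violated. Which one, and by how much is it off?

Distance(G, K) = 12.2 — off by 7.00.

J = (0.00, 0.00) ✓; J.y = 0.00, V.y = 0.00 ✓; |JV| = 41.60 ✓; ∠(LV, VJ) = 90.00° ✓; |LV| = 8.600 ✓; bearing(L→G) − bearing(L→V) = 140.0° ✓; |LG| = 8.600 ✓; ∠(LG, GK) = 90.00° ✓; |GK| = 5.199 ✗.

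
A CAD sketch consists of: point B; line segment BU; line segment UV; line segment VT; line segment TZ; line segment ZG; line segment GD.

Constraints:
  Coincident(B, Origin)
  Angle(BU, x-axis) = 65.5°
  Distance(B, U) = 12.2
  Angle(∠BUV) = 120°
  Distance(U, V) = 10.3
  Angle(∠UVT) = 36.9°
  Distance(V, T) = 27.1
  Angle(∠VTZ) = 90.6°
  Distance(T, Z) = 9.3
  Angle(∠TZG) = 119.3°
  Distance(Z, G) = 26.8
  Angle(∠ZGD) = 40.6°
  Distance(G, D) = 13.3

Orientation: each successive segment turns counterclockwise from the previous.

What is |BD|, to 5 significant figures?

14.082

B is at the origin; BU runs at 65.5° with length 12.2, so U = (5.0593, 11.102). ∠BUV = 120.0° gives UV at 125.50° from the x-axis; with |UV| = 10.3, V = (-0.92198, 19.487). ∠UVT = 36.9° gives VT at -91.400° from the x-axis; with |VT| = 27.1, T = (-1.5841, -7.6050). ∠VTZ = 90.6° gives TZ at -2.0000° from the x-axis; with |TZ| = 9.3, Z = (7.7102, -7.9296). ∠TZG = 119.3° gives ZG at 58.700° from the x-axis; with |ZG| = 26.8, G = (21.633, 14.970). ∠ZGD = 40.6° gives GD at -161.90° from the x-axis; with |GD| = 13.3, D = (8.9915, 10.838). Then |BD| = |D − B| = 14.082.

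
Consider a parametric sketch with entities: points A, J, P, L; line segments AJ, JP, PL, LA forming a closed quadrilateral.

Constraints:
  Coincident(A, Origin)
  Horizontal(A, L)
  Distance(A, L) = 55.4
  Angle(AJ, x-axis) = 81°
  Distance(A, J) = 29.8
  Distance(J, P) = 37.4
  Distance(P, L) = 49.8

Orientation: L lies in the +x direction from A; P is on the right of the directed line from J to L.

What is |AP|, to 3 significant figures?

10.1

Checks: |JP| = 37.40 ✓; |PL| = 49.80 ✓.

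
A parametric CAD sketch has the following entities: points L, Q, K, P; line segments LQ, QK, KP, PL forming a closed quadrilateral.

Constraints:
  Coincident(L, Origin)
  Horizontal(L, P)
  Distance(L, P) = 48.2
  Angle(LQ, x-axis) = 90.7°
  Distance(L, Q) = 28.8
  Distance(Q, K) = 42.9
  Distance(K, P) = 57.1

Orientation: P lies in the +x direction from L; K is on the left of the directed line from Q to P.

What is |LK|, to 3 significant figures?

64.5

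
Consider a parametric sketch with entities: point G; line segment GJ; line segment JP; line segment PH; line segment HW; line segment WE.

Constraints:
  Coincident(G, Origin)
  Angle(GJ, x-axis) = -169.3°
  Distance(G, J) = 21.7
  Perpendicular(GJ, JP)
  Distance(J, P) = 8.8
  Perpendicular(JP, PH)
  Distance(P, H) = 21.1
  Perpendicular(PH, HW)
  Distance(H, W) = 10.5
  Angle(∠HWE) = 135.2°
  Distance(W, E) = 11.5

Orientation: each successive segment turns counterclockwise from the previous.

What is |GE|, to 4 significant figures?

13.15

G is at the origin; GJ runs at -169.3° with length 21.7, so J = (-21.32, -4.029). GJ ⟂ JP, so JP runs at -79.30°; with |JP| = 8.8, P = (-19.69, -12.68). JP is perpendicular to PH, so PH runs at 10.70°; with |PH| = 21.1, H = (1.044, -8.758). PH is perpendicular to HW, so HW runs at 100.7°; with |HW| = 10.5, W = (-0.9052, 1.559). ∠HWE = 135.2° gives WE at 145.5° from the x-axis; with |WE| = 11.5, E = (-10.38, 8.073). Then |GE| = |E − G| = 13.15.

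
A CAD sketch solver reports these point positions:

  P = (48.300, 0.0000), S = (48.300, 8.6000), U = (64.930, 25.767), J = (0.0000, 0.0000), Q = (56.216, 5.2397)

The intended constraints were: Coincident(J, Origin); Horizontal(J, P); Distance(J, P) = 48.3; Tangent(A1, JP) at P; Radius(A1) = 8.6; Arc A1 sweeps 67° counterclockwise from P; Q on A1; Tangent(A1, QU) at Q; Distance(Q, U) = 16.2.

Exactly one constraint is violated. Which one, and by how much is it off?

Distance(Q, U) = 16.2 — off by 6.10.

J = (0.00, 0.00) ✓; J.y = 0.00, P.y = 0.00 ✓; |JP| = 48.30 ✓; ∠(SP, PJ) = 90.00° ✓; |SP| = 8.600 ✓; bearing(S→Q) − bearing(S→P) = 67.00° ✓; |SQ| = 8.600 ✓; ∠(SQ, QU) = 90.00° ✓; |QU| = 22.30 ✗.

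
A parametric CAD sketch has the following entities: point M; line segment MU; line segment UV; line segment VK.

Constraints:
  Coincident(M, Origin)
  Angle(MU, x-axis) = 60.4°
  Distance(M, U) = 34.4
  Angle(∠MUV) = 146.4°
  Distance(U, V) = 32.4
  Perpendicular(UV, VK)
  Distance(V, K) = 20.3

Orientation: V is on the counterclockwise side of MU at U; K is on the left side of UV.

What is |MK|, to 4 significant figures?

61.07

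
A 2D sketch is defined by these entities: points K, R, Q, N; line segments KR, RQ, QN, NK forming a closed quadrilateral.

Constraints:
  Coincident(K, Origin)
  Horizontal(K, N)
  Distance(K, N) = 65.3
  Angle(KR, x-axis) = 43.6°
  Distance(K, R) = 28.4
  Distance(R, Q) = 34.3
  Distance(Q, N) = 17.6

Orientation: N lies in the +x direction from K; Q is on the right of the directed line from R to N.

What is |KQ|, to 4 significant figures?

47.77

Checks: |RQ| = 34.30 ✓; |QN| = 17.60 ✓.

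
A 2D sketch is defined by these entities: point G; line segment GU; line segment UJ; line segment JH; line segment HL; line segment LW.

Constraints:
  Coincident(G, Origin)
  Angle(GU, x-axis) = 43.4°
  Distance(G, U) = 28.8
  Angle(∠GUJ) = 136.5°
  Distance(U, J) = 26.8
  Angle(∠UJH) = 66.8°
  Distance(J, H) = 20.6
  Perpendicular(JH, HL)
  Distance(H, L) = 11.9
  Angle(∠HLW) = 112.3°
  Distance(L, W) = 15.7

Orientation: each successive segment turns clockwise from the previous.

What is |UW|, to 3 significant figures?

8.12

G is at the origin; GU runs at 43.4° with length 28.8, so U = (20.9, 19.8). ∠GUJ = 136.5° gives UJ at -0.100° from the x-axis; with |UJ| = 26.8, J = (47.7, 19.7). ∠UJH = 66.8° gives JH at -113° from the x-axis; with |JH| = 20.6, H = (39.6, 0.821). The perpendicularity gives HL at right angles to JH, so HL runs at 157°; with |HL| = 11.9, L = (28.6, 5.53). ∠HLW = 112.3° gives LW at 89.0° from the x-axis; with |LW| = 15.7, W = (28.9, 21.2). Then |UW| = |W − U| = 8.12.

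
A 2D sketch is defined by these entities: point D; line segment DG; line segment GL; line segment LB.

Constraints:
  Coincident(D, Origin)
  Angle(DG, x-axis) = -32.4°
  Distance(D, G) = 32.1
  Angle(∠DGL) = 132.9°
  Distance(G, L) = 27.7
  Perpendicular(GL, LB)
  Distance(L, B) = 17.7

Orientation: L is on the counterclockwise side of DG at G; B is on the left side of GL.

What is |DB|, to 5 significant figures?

49.891

D is at the origin; DG runs at -32.4° with length 32.1, so G = 32.1·(cos -32.4°, sin -32.4°) = (27.103, -17.200). ∠DGL = 132.9°, so GL runs at -32.4° + (180° − 132.9°) = 14.700° from the x-axis; with |GL| = 27.7, L = G + 27.7·(cos 14.700°, sin 14.700°) = (53.896, -10.171). GL is perpendicular to LB; with |LB| = 17.7 on the left of GL, B = L + 17.7·(-0.25376, 0.96727) = (49.405, 6.9497). Then |DB| = |B − D| = 49.891.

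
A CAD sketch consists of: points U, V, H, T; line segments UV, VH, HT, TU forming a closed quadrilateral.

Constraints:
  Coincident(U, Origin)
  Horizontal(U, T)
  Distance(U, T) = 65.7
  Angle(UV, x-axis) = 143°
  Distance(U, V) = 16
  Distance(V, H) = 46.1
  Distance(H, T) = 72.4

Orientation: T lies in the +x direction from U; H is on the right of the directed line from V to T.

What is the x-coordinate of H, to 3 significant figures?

1.83

U is at the origin; U and T share the same y with |UT| = 65.7 and T in +x, so T = (65.7, 0). UV runs at 143.0° with |UV| = 16.0, so V = (-12.8, 9.63). H is determined by |VH| = 46.1 and |HT| = 72.4 together: it lies at the intersection of circle(V, 46.1) and circle(T, 72.4). With |VT| = 79.1, the foot of the radical line on VT is 19.8 from V and the perpendicular offset is √(46.1² − 19.8²) = 41.6. Taking the right-of-VT solution: H = (1.83, -34.1).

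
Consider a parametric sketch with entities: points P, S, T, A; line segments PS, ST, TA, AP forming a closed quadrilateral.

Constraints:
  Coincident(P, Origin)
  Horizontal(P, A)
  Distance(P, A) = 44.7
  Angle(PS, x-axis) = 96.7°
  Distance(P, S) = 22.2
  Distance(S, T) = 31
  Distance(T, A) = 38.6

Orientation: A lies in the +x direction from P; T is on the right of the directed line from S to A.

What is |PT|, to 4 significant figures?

10.13

Checks: |ST| = 31.00 ✓; |TA| = 38.60 ✓.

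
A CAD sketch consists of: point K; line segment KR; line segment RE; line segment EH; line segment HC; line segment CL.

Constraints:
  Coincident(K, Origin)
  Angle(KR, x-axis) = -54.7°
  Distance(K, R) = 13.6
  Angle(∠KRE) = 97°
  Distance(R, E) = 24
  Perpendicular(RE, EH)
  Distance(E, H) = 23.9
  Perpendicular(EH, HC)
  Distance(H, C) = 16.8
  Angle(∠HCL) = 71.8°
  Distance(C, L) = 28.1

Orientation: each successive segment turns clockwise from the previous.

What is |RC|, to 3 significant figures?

25.0

K is at the origin; KR runs at -54.7° with length 13.6, so R = (7.86, -11.1). ∠KRE = 97.0° gives RE at -138° from the x-axis; with |RE| = 24.0, E = (-9.89, -27.3). RE ⟂ EH, so EH runs at 132°; with |EH| = 23.9, H = (-26.0, -9.57). EH ⟂ HC, so HC runs at 42.3°; with |HC| = 16.8, C = (-13.6, 1.73). Then |RC| = |C − R| = 25.0.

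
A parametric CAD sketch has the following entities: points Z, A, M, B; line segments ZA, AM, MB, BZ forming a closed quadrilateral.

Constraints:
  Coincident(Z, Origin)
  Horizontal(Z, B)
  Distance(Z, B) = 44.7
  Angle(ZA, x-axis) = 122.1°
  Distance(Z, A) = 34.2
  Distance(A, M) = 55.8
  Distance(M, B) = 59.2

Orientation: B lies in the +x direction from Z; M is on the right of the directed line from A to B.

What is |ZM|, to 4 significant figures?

27.34

Z is at the origin; Z and B share the same y with |ZB| = 44.7 and B in +x, so B = (44.7, 0). ZA runs at 122.1° with |ZA| = 34.2, so A = (-18.17, 28.97). M is determined by |AM| = 55.8 and |MB| = 59.2 together: it lies at the intersection of circle(A, 55.8) and circle(B, 59.2). With |AB| = 69.23, the foot of the radical line on AB is 31.79 from A and the perpendicular offset is √(55.8² − 31.79²) = 45.86. Taking the right-of-AB solution: M = (-8.494, -25.98).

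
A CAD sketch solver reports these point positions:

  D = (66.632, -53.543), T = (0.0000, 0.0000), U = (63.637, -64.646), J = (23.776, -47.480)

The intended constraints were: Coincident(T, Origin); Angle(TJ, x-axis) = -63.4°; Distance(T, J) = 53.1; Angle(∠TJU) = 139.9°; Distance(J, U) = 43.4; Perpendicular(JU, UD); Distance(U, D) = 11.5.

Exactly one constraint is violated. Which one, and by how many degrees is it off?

Perpendicular(JU, UD) — off by 8.20°.

T = (0.00, 0.00) ✓; TJ at -63.40° ✓; |TJ| = 53.10 ✓; ∠TJU = 139.9° ✓; |JU| = 43.40 ✓; ∠(JU, UD) = 98.20° ✗; |UD| = 11.50 ✓.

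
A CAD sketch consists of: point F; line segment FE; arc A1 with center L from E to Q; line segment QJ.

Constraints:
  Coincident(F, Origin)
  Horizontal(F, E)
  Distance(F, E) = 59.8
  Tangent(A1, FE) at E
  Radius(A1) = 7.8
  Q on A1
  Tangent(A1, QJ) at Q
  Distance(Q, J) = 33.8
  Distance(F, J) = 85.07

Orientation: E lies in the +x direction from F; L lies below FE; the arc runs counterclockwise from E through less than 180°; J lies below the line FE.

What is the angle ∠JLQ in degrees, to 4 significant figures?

77.01°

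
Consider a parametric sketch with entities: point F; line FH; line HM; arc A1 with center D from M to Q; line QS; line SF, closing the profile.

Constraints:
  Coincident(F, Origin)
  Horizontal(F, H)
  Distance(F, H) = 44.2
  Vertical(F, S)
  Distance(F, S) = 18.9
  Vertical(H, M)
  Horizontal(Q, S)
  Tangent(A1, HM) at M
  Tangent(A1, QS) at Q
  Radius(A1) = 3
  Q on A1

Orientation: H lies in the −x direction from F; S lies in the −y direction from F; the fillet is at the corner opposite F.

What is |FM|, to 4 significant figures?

46.97

The virtual corner opposite F is at (-44.20, -18.90). Tangency of A1 to HM means the radius DM is perpendicular to HM and the tangent condition forces DQ to be normal to QS, with radius 3.0, so the center D sits 3.0 in from both sides at D = (-41.20, -15.90). That places the tangent points at M = (-44.20, -15.90) on HM and Q = (-41.20, -18.90) on QS. Then |FM| = |M − F| = 46.97.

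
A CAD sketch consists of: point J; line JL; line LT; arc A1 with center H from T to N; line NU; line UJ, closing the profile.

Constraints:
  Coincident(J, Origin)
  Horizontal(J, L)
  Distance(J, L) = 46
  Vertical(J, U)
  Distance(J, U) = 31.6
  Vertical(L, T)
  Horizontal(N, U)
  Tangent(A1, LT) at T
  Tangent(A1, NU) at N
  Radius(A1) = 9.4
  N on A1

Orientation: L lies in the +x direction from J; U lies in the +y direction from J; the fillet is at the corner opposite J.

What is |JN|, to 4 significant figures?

48.35

J is at the origin; J and L share the same y with |JL| = 46.0 and L on the +x side, so L = (46.00, 0.000). JU is vertical with |JU| = 31.6 and U on the +y side, so U = (0.000, 31.60). The virtual corner opposite J is at (46.00, 31.60). Since A1 is tangent to LT there, HT ⟂ LT and tangency of A1 to NU means the radius HN is perpendicular to NU, with radius 9.4, so the center H sits 9.4 in from both sides at H = (36.60, 22.20). That places the tangent points at T = (46.00, 22.20) on LT and N = (36.60, 31.60) on NU. Then |JN| = |N − J| = 48.35.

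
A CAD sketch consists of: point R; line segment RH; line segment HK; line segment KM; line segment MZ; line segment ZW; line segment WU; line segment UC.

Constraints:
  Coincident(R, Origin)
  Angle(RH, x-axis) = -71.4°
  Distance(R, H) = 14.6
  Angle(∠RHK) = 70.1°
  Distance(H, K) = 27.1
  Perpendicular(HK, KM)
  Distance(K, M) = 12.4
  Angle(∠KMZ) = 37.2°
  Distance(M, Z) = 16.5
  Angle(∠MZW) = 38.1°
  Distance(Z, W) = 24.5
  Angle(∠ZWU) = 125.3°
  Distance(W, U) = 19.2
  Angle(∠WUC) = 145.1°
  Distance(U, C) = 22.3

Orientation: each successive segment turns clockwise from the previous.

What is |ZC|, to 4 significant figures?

52.15

R is at the origin; RH runs at -71.4° with length 14.6, so H = (4.657, -13.84). ∠RHK = 70.1° gives HK at 178.7° from the x-axis; with |HK| = 27.1, K = (-22.44, -13.22). HK is perpendicular to KM, so KM runs at 88.70°; with |KM| = 12.4, M = (-22.15, -0.8258). ∠KMZ = 37.2° gives MZ at -54.10° from the x-axis; with |MZ| = 16.5, Z = (-12.48, -14.19). ∠MZW = 38.1° gives ZW at 164.0° from the x-axis; with |ZW| = 24.5, W = (-36.03, -7.438). ∠ZWU = 125.3° gives WU at 109.3° from the x-axis; with |WU| = 19.2, U = (-42.38, 10.68). ∠WUC = 145.1° gives UC at 74.40° from the x-axis; with |UC| = 22.3, C = (-36.38, 32.16). Then |ZC| = |C − Z| = 52.15.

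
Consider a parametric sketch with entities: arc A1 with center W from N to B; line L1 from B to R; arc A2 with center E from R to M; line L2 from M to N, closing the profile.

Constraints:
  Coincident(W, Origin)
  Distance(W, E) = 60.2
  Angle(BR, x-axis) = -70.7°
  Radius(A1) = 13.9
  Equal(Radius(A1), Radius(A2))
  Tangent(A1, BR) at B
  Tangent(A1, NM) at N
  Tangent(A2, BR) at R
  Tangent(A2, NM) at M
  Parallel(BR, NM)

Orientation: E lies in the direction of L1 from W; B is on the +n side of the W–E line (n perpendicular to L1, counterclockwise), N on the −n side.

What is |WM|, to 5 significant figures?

61.784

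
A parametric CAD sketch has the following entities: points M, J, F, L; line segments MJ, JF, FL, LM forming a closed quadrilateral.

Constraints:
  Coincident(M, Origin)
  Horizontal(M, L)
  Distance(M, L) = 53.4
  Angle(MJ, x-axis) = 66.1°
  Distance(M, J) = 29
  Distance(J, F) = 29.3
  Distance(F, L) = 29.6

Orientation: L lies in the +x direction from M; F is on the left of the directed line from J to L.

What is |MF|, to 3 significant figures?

49.1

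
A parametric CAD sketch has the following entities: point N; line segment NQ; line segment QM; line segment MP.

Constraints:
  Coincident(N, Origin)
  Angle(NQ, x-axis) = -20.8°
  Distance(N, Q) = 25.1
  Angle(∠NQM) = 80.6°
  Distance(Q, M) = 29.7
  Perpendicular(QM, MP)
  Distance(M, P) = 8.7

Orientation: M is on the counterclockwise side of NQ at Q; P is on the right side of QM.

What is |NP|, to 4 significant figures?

42.13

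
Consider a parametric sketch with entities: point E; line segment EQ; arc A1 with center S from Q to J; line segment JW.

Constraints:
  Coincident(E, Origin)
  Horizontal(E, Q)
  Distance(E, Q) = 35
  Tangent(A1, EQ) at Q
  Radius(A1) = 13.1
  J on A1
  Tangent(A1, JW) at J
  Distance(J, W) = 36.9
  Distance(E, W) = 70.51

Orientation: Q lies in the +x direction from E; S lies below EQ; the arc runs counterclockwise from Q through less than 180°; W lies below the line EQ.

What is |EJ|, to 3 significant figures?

33.7

E is at the origin; E and Q share the same y with |EQ| = 35.0 and Q on the +x side, so Q = (35.0, 0.00). Since A1 is tangent to EQ there, SQ ⟂ EQ, so S = Q + (0, -13.1) = (35.0, -13.1). Since SJ ⟂ JW (tangency), |SW| = √(13.1² + 36.9²) = 39.2 regardless of where J sits on A1. So W lies on both circle(E, 70.51) and circle(S, 39.2); the below-EQ intersection is W = (50.8, -48.9). J is the foot of the tangent from W: J = (25.5, -22.1).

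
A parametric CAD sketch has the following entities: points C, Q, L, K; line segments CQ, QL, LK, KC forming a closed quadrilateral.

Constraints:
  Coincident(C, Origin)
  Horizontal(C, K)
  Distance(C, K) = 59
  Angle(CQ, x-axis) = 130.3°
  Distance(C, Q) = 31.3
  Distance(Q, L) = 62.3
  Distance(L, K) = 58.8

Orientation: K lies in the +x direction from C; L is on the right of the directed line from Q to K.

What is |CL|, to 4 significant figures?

32.39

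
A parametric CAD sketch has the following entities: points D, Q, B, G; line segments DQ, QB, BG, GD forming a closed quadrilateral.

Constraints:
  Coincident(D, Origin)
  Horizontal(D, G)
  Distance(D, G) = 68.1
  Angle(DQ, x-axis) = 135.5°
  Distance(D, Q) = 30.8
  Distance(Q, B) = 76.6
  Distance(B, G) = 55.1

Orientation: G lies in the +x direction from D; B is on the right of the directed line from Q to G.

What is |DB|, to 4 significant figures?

46.03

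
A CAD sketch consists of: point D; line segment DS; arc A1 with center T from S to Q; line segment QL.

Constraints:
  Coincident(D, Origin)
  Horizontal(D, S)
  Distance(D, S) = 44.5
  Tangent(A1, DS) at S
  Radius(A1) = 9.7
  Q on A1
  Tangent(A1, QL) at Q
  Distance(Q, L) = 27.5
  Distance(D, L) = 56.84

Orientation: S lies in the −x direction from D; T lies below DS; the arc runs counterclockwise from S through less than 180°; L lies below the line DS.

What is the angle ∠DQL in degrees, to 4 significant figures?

79.43°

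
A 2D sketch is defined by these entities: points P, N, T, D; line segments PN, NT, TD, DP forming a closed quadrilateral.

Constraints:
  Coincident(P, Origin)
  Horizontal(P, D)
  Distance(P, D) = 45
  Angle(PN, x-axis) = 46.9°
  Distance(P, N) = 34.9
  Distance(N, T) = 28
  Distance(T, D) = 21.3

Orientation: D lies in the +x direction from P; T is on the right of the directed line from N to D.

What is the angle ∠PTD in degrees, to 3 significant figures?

167°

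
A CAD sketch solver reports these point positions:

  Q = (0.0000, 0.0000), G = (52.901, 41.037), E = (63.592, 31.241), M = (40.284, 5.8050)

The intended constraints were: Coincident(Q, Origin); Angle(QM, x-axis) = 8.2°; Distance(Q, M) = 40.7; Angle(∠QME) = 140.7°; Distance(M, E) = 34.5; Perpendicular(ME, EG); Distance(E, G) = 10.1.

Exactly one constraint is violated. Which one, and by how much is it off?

Distance(E, G) = 10.1 — off by 4.40.

Q = (0.00, 0.00) ✓; QM at 8.200° ✓; |QM| = 40.70 ✓; ∠QME = 140.7° ✓; |ME| = 34.50 ✓; ∠(ME, EG) = 90.00° ✓; |EG| = 14.50 ✗.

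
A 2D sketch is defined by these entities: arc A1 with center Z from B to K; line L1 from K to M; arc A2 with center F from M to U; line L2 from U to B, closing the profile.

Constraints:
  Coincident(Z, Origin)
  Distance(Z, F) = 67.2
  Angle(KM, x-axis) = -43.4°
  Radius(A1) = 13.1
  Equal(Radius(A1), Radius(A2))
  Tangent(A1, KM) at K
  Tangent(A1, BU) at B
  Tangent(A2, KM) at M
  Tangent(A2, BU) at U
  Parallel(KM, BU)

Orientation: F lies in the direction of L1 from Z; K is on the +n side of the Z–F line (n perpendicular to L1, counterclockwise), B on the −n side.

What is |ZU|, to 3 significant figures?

68.5

The slot axis is L1's direction at -43.4°, so u = (cos -43.4°, sin -43.4°) = (0.727, -0.687) and n = (−sin -43.4°, cos -43.4°) = (0.687, 0.727). Z is at the origin and F lies 67.2 along u from Z, so F = 67.2·u = (48.8, -46.2). Tangency of A1 to both parallel lines with radius 13.1 puts K and B at Z ± 13.1·n: K = (9.00, 9.52), B = (-9.00, -9.52). Equal radii place M and U the same way about F: M = F + 13.1·n = (57.8, -36.7), U = F − 13.1·n = (39.8, -55.7). Then |ZU| = |U − Z| = 68.5.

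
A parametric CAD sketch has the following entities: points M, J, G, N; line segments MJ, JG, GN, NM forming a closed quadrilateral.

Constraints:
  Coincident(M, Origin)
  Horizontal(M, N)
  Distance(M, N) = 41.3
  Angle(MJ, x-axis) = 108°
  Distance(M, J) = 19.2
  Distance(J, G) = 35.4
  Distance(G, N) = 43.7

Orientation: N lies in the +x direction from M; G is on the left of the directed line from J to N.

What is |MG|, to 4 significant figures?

45.36

M is at the origin; MN is horizontal with |MN| = 41.3 and N in +x, so N = (41.3, 0). MJ runs at 108.0° with |MJ| = 19.2, so J = (-5.933, 18.26). G is determined by |JG| = 35.4 and |GN| = 43.7 together: it lies at the intersection of circle(J, 35.4) and circle(N, 43.7). With |JN| = 50.64, the foot of the radical line on JN is 18.84 from J and the perpendicular offset is √(35.4² − 18.84²) = 29.97. Taking the left-of-JN solution: G = (22.44, 39.42).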